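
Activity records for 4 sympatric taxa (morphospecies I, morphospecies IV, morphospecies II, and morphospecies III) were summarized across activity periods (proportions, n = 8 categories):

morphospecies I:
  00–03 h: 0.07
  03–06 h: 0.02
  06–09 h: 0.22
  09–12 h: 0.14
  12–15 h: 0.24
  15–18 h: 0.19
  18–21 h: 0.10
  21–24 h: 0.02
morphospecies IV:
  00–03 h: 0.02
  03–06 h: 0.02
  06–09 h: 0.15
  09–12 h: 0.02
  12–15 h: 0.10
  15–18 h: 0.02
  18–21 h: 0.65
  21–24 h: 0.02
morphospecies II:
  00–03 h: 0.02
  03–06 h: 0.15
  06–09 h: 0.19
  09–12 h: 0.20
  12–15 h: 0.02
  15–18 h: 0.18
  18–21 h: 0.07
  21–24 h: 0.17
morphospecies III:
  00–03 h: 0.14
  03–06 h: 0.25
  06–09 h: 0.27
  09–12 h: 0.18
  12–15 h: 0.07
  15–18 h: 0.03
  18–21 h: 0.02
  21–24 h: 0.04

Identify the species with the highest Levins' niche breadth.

morphospecies II

Σp_Iᵢ² = 0.07² + 0.02² + 0.22² + 0.14² + 0.24² + 0.19² + 0.10² + 0.02² = 0.0049 + 0.0004 + 0.0484 + 0.0196 + 0.0576 + 0.0361 + 0.0100 + 0.0004 = 0.1774
B_I = 1 / 0.1774 = 5.6370
Σp_IVᵢ² = 0.02² + 0.02² + 0.15² + 0.02² + 0.10² + 0.02² + 0.65² + 0.02² = 0.0004 + 0.0004 + 0.0225 + 0.0004 + 0.0100 + 0.0004 + 0.4225 + 0.0004 = 0.4570
B_IV = 1 / 0.4570 = 2.1882
Σp_IIᵢ² = 0.02² + 0.15² + 0.19² + 0.20² + 0.02² + 0.18² + 0.07² + 0.17² = 0.0004 + 0.0225 + 0.0361 + 0.0400 + 0.0004 + 0.0324 + 0.0049 + 0.0289 = 0.1656
B_II = 1 / 0.1656 = 6.0386
Σp_IIIᵢ² = 0.14² + 0.25² + 0.27² + 0.18² + 0.07² + 0.03² + 0.02² + 0.04² = 0.0196 + 0.0625 + 0.0729 + 0.0324 + 0.0049 + 0.0009 + 0.0004 + 0.0016 = 0.1952
B_III = 1 / 0.1952 = 5.1230
Highest B → broadest niche (most generalist): morphospecies II (B = 6.04).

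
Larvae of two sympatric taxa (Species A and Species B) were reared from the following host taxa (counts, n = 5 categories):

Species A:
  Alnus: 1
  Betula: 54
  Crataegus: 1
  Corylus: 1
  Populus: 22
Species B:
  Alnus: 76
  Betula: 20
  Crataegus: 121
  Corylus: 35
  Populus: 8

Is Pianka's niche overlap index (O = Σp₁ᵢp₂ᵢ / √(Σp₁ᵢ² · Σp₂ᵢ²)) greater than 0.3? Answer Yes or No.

No

Proportions for Species A (n=79): 1/79=0.0127, 54/79=0.6835, 1/79=0.0127, 1/79=0.0127, 22/79=0.2785
Proportions for Species B (n=260): 76/260=0.2923, 20/260=0.0769, 121/260=0.4654, 35/260=0.1346, 8/260=0.0308
Σ p₁ᵢp₂ᵢ = 0.003712 + 0.052561 + 0.005911 + 0.001709 + 0.008578 = 0.072471
Σp_1ᵢ² = 0.0127² + 0.6835² + 0.0127² + 0.0127² + 0.2785² = 0.000161 + 0.467172 + 0.000161 + 0.000161 + 0.077562 = 0.545217
Σp_2ᵢ² = 0.2923² + 0.0769² + 0.4654² + 0.1346² + 0.0308² = 0.085439 + 0.005914 + 0.216597 + 0.018117 + 0.000949 = 0.327016
O = 0.072471 / √(0.545217 × 0.327016) = 0.072471 / 0.4222495 = 0.1716
O = 0.1716 < 0.3 → No.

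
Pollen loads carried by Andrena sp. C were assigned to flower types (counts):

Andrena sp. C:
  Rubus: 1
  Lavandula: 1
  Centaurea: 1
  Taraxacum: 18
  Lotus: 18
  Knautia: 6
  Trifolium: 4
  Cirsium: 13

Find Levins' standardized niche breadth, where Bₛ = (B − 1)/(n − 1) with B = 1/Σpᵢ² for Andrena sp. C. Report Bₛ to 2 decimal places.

Proportions for Andrena sp. C (n=62): 1/62=0.0161, 1/62=0.0161, 1/62=0.0161, 18/62=0.2903, 18/62=0.2903, 6/62=0.0968, 4/62=0.0645, 13/62=0.2097
Σpᵢ² = 0.0161² + 0.0161² + 0.0161² + 0.2903² + 0.2903² + 0.0968² + 0.0645² + 0.2097² = 0.000259 + 0.000259 + 0.000259 + 0.084274 + 0.084274 + 0.009370 + 0.004160 + 0.043974 = 0.226829
B = 1 / 0.226829 = 4.4086
Bₛ = (B − 1)/(n − 1) = (4.4086 − 1)/(8 − 1) = 3.4086/7 = 0.4869

0.49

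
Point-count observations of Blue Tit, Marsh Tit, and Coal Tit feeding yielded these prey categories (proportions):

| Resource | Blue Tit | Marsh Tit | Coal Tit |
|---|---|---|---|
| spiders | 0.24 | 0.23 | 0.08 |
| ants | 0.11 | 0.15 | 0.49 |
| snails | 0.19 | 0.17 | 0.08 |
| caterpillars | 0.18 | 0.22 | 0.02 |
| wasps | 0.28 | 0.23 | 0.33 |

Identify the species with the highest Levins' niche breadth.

Marsh Tit

Σp_Blueᵢ² = 0.24² + 0.11² + 0.19² + 0.18² + 0.28² = 0.0576 + 0.0121 + 0.0361 + 0.0324 + 0.0784 = 0.2166
B_Blue = 1 / 0.2166 = 4.6168
Σp_Marsᵢ² = 0.23² + 0.15² + 0.17² + 0.22² + 0.23² = 0.0529 + 0.0225 + 0.0289 + 0.0484 + 0.0529 = 0.2056
B_Mars = 1 / 0.2056 = 4.8638
Σp_Coalᵢ² = 0.08² + 0.49² + 0.08² + 0.02² + 0.33² = 0.0064 + 0.2401 + 0.0064 + 0.0004 + 0.1089 = 0.3622
B_Coal = 1 / 0.3622 = 2.7609
Highest B → broadest niche (most generalist): Marsh Tit (B = 4.86).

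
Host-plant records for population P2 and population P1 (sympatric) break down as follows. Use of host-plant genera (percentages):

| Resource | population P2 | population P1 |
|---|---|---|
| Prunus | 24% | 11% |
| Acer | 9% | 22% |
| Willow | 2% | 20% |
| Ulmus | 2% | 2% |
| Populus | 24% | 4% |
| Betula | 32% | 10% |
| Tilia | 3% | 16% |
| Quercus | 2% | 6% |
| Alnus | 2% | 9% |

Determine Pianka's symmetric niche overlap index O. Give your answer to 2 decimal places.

0.54

Convert percentages to proportions (divide by 100).
Σ p₁ᵢp₂ᵢ = 0.0264 + 0.0198 + 0.0040 + 0.0004 + 0.0096 + 0.0320 + 0.0048 + 0.0012 + 0.0018 = 0.1000
Σp_1ᵢ² = 0.24² + 0.09² + 0.02² + 0.02² + 0.24² + 0.32² + 0.03² + 0.02² + 0.02² = 0.0576 + 0.0081 + 0.0004 + 0.0004 + 0.0576 + 0.1024 + 0.0009 + 0.0004 + 0.0004 = 0.2282
Σp_2ᵢ² = 0.11² + 0.22² + 0.20² + 0.02² + 0.04² + 0.10² + 0.16² + 0.06² + 0.09² = 0.0121 + 0.0484 + 0.0400 + 0.0004 + 0.0016 + 0.0100 + 0.0256 + 0.0036 + 0.0081 = 0.1498
O = 0.1000 / √(0.2282 × 0.1498) = 0.1000 / 0.18489 = 0.5409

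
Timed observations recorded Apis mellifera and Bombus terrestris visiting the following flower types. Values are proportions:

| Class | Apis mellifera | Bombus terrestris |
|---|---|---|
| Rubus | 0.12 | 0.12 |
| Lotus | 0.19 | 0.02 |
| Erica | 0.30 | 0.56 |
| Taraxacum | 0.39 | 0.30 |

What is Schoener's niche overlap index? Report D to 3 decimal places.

Σ|p₁ᵢ − p₂ᵢ| = 0.00 + 0.17 + 0.26 + 0.09 = 0.52
D = 1 − ½ × 0.52 = 1 − 0.260 = 0.74000

0.740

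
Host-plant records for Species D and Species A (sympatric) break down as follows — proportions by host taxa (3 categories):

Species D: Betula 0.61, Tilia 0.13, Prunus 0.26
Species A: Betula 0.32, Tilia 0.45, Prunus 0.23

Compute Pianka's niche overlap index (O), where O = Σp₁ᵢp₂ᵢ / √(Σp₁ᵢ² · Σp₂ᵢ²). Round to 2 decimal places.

Σ p₁ᵢp₂ᵢ = 0.1952 + 0.0585 + 0.0598 = 0.3135
Σp_1ᵢ² = 0.61² + 0.13² + 0.26² = 0.3721 + 0.0169 + 0.0676 = 0.4566
Σp_2ᵢ² = 0.32² + 0.45² + 0.23² = 0.1024 + 0.2025 + 0.0529 = 0.3578
O = 0.3135 / √(0.4566 × 0.3578) = 0.3135 / 0.40419 = 0.7756

0.78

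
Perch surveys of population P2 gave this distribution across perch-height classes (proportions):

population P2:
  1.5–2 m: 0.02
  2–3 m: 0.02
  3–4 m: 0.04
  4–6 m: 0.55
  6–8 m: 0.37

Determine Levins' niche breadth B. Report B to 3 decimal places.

2.263

Σpᵢ² = 0.02² + 0.02² + 0.04² + 0.55² + 0.37² = 0.0004 + 0.0004 + 0.0016 + 0.3025 + 0.1369 = 0.4418
B = 1 / 0.4418 = 2.26347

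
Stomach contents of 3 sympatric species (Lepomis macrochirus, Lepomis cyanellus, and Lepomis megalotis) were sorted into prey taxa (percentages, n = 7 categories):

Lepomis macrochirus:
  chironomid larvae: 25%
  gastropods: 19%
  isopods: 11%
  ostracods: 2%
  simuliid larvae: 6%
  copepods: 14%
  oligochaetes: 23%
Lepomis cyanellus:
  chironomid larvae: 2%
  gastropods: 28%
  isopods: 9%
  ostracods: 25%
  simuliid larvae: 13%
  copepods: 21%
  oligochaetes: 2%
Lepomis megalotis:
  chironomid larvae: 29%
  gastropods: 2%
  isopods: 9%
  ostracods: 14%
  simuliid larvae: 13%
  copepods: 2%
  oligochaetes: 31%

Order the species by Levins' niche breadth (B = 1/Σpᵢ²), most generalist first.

Convert percentages to proportions (divide by 100).
Σp_macrᵢ² = 0.25² + 0.19² + 0.11² + 0.02² + 0.06² + 0.14² + 0.23² = 0.0625 + 0.0361 + 0.0121 + 0.0004 + 0.0036 + 0.0196 + 0.0529 = 0.1872
B_macr = 1 / 0.1872 = 5.3419
Σp_cyanᵢ² = 0.02² + 0.28² + 0.09² + 0.25² + 0.13² + 0.21² + 0.02² = 0.0004 + 0.0784 + 0.0081 + 0.0625 + 0.0169 + 0.0441 + 0.0004 = 0.2108
B_cyan = 1 / 0.2108 = 4.7438
Σp_megaᵢ² = 0.29² + 0.02² + 0.09² + 0.14² + 0.13² + 0.02² + 0.31² = 0.0841 + 0.0004 + 0.0081 + 0.0196 + 0.0169 + 0.0004 + 0.0961 = 0.2256
B_mega = 1 / 0.2256 = 4.4326
Ranking by B (broadest → narrowest): Lepomis macrochirus (5.34) > Lepomis cyanellus (4.74) > Lepomis megalotis (4.43)

Lepomis macrochirus > Lepomis cyanellus > Lepomis megalotis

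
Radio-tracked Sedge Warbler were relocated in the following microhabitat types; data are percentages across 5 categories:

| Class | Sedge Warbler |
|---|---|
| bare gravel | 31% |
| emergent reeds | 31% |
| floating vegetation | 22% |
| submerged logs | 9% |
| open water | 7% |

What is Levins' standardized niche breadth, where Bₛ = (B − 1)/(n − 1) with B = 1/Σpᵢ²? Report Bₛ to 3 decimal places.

Convert percentages to proportions (divide by 100).
Σpᵢ² = 0.31² + 0.31² + 0.22² + 0.09² + 0.07² = 0.0961 + 0.0961 + 0.0484 + 0.0081 + 0.0049 = 0.2536
B = 1 / 0.2536 = 3.94322
Bₛ = (B − 1)/(n − 1) = (3.94322 − 1)/(5 − 1) = 2.94322/4 = 0.73581

0.736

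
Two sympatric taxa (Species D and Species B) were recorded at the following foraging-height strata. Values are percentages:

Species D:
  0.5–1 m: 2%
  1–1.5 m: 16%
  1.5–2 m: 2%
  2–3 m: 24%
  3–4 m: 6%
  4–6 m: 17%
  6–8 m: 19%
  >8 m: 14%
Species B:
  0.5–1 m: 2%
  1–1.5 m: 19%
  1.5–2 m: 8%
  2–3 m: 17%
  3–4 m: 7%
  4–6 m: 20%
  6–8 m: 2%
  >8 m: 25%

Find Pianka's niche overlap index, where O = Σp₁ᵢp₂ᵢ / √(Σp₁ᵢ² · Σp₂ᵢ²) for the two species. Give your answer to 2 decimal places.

0.85

Convert percentages to proportions (divide by 100).
Σ p₁ᵢp₂ᵢ = 0.0004 + 0.0304 + 0.0016 + 0.0408 + 0.0042 + 0.0340 + 0.0038 + 0.0350 = 0.1502
Σp_1ᵢ² = 0.02² + 0.16² + 0.02² + 0.24² + 0.06² + 0.17² + 0.19² + 0.14² = 0.0004 + 0.0256 + 0.0004 + 0.0576 + 0.0036 + 0.0289 + 0.0361 + 0.0196 = 0.1722
Σp_2ᵢ² = 0.02² + 0.19² + 0.08² + 0.17² + 0.07² + 0.20² + 0.02² + 0.25² = 0.0004 + 0.0361 + 0.0064 + 0.0289 + 0.0049 + 0.0400 + 0.0004 + 0.0625 = 0.1796
O = 0.1502 / √(0.1722 × 0.1796) = 0.1502 / 0.17586 = 0.8541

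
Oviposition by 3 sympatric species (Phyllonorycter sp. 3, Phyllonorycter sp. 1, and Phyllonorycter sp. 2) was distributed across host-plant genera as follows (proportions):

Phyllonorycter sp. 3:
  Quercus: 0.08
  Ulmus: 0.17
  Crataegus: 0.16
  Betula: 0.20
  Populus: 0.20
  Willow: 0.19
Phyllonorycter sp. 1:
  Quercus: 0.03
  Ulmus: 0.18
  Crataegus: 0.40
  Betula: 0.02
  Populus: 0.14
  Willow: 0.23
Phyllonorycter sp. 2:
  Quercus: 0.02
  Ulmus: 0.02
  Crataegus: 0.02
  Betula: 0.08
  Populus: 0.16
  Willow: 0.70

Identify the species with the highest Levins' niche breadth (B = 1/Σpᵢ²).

Σp_3ᵢ² = 0.08² + 0.17² + 0.16² + 0.20² + 0.20² + 0.19² = 0.0064 + 0.0289 + 0.0256 + 0.0400 + 0.0400 + 0.0361 = 0.1770
B_3 = 1 / 0.1770 = 5.6497
Σp_1ᵢ² = 0.03² + 0.18² + 0.40² + 0.02² + 0.14² + 0.23² = 0.0009 + 0.0324 + 0.1600 + 0.0004 + 0.0196 + 0.0529 = 0.2662
B_1 = 1 / 0.2662 = 3.7566
Σp_2ᵢ² = 0.02² + 0.02² + 0.02² + 0.08² + 0.16² + 0.70² = 0.0004 + 0.0004 + 0.0004 + 0.0064 + 0.0256 + 0.4900 = 0.5232
B_2 = 1 / 0.5232 = 1.9113
Highest B → broadest niche (most generalist): Phyllonorycter sp. 3 (B = 5.65).

Phyllonorycter sp. 3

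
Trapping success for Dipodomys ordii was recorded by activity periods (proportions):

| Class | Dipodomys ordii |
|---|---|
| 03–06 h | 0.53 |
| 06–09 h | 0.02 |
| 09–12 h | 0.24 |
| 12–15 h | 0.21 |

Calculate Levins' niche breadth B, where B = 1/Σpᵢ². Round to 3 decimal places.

Σpᵢ² = 0.53² + 0.02² + 0.24² + 0.21² = 0.2809 + 0.0004 + 0.0576 + 0.0441 = 0.3830
B = 1 / 0.3830 = 2.61097

2.611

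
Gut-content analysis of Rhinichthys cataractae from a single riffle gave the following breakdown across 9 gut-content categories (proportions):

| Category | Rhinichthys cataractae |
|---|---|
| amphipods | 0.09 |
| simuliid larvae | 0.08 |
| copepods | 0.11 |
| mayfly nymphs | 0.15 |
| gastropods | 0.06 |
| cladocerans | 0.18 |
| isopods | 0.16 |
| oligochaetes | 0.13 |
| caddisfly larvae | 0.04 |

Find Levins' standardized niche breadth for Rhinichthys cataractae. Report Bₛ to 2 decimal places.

Σpᵢ² = 0.09² + 0.08² + 0.11² + 0.15² + 0.06² + 0.18² + 0.16² + 0.13² + 0.04² = 0.0081 + 0.0064 + 0.0121 + 0.0225 + 0.0036 + 0.0324 + 0.0256 + 0.0169 + 0.0016 = 0.1292
B = 1 / 0.1292 = 7.7399
Bₛ = (B − 1)/(n − 1) = (7.7399 − 1)/(9 − 1) = 6.7399/8 = 0.8425

0.84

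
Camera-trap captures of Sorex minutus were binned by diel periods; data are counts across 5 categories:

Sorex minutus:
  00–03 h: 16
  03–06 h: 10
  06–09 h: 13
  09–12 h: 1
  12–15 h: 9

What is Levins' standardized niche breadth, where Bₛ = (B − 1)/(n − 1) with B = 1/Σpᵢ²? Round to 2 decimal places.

0.74

Proportions for Sorex minutus (n=49): 16/49=0.3265, 10/49=0.2041, 13/49=0.2653, 1/49=0.0204, 9/49=0.1837
Σpᵢ² = 0.3265² + 0.2041² + 0.2653² + 0.0204² + 0.1837² = 0.106602 + 0.041657 + 0.070384 + 0.000416 + 0.033746 = 0.252805
B = 1 / 0.252805 = 3.9556
Bₛ = (B − 1)/(n − 1) = (3.9556 − 1)/(5 − 1) = 2.9556/4 = 0.7389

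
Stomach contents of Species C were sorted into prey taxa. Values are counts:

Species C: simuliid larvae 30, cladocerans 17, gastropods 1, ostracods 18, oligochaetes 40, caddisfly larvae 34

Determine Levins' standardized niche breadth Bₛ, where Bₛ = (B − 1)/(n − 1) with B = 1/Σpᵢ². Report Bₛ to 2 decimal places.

0.72

Proportions for Species C (n=140): 30/140=0.2143, 17/140=0.1214, 1/140=0.0071, 18/140=0.1286, 40/140=0.2857, 34/140=0.2429
Σpᵢ² = 0.2143² + 0.1214² + 0.0071² + 0.1286² + 0.2857² + 0.2429² = 0.045924 + 0.014738 + 0.000050 + 0.016538 + 0.081624 + 0.059000 = 0.217874
B = 1 / 0.217874 = 4.5898
Bₛ = (B − 1)/(n − 1) = (4.5898 − 1)/(6 − 1) = 3.5898/5 = 0.7180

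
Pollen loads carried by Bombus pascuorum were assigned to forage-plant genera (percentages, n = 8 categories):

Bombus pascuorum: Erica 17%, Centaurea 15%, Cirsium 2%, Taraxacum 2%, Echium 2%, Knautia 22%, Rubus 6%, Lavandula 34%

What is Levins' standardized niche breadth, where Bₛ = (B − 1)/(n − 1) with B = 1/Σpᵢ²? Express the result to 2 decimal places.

0.51

Convert percentages to proportions (divide by 100).
Σpᵢ² = 0.17² + 0.15² + 0.02² + 0.02² + 0.02² + 0.22² + 0.06² + 0.34² = 0.0289 + 0.0225 + 0.0004 + 0.0004 + 0.0004 + 0.0484 + 0.0036 + 0.1156 = 0.2202
B = 1 / 0.2202 = 4.5413
Bₛ = (B − 1)/(n − 1) = (4.5413 − 1)/(8 − 1) = 3.5413/7 = 0.5059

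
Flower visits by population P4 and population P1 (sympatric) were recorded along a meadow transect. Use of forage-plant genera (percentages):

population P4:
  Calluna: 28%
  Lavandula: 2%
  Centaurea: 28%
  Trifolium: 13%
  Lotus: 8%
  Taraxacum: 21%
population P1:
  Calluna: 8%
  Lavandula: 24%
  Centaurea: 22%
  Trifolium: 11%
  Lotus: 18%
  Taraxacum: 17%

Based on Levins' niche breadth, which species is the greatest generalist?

Convert percentages to proportions (divide by 100).
Σp_P4ᵢ² = 0.28² + 0.02² + 0.28² + 0.13² + 0.08² + 0.21² = 0.0784 + 0.0004 + 0.0784 + 0.0169 + 0.0064 + 0.0441 = 0.2246
B_P4 = 1 / 0.2246 = 4.4524
Σp_P1ᵢ² = 0.08² + 0.24² + 0.22² + 0.11² + 0.18² + 0.17² = 0.0064 + 0.0576 + 0.0484 + 0.0121 + 0.0324 + 0.0289 = 0.1858
B_P1 = 1 / 0.1858 = 5.3821
Highest B → broadest niche (most generalist): population P1 (B = 5.38).

population P1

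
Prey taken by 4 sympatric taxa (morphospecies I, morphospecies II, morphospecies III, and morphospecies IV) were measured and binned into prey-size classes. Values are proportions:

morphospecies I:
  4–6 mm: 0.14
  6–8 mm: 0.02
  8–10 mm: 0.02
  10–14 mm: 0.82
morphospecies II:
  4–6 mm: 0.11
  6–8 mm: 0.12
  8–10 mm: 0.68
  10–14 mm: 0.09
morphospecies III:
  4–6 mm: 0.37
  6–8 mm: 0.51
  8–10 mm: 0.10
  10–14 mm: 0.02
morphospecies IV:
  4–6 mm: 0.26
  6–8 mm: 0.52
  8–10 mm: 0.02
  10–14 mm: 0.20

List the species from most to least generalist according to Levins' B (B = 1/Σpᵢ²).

morphospecies IV > morphospecies III > morphospecies II > morphospecies I

Σp_Iᵢ² = 0.14² + 0.02² + 0.02² + 0.82² = 0.0196 + 0.0004 + 0.0004 + 0.6724 = 0.6928
B_I = 1 / 0.6928 = 1.4434
Σp_IIᵢ² = 0.11² + 0.12² + 0.68² + 0.09² = 0.0121 + 0.0144 + 0.4624 + 0.0081 = 0.4970
B_II = 1 / 0.4970 = 2.0121
Σp_IIIᵢ² = 0.37² + 0.51² + 0.10² + 0.02² = 0.1369 + 0.2601 + 0.0100 + 0.0004 = 0.4074
B_III = 1 / 0.4074 = 2.4546
Σp_IVᵢ² = 0.26² + 0.52² + 0.02² + 0.20² = 0.0676 + 0.2704 + 0.0004 + 0.0400 = 0.3784
B_IV = 1 / 0.3784 = 2.6427
Ranking by B (broadest → narrowest): morphospecies IV (2.64) > morphospecies III (2.45) > morphospecies II (2.01) > morphospecies I (1.44)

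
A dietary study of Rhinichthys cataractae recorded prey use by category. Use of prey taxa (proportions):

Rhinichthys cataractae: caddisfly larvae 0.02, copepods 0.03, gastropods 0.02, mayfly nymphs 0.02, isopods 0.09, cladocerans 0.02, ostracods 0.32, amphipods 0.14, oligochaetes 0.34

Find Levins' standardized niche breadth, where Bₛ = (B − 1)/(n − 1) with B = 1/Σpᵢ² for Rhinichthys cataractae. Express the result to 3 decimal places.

0.379

Σpᵢ² = 0.02² + 0.03² + 0.02² + 0.02² + 0.09² + 0.02² + 0.32² + 0.14² + 0.34² = 0.0004 + 0.0009 + 0.0004 + 0.0004 + 0.0081 + 0.0004 + 0.1024 + 0.0196 + 0.1156 = 0.2482
B = 1 / 0.2482 = 4.02901
Bₛ = (B − 1)/(n − 1) = (4.02901 − 1)/(9 − 1) = 3.02901/8 = 0.37863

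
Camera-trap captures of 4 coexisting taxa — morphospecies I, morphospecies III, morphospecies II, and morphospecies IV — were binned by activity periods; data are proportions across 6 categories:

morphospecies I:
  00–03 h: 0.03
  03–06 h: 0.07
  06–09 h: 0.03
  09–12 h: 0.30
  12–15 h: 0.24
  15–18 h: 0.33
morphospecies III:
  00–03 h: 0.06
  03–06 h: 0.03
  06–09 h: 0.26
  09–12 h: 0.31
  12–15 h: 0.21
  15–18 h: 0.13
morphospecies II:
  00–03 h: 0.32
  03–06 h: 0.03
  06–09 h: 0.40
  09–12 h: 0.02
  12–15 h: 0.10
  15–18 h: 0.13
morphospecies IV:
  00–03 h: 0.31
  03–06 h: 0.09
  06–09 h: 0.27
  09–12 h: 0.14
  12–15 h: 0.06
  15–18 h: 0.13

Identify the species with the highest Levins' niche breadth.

Σp_Iᵢ² = 0.03² + 0.07² + 0.03² + 0.30² + 0.24² + 0.33² = 0.0009 + 0.0049 + 0.0009 + 0.0900 + 0.0576 + 0.1089 = 0.2632
B_I = 1 / 0.2632 = 3.7994
Σp_IIIᵢ² = 0.06² + 0.03² + 0.26² + 0.31² + 0.21² + 0.13² = 0.0036 + 0.0009 + 0.0676 + 0.0961 + 0.0441 + 0.0169 = 0.2292
B_III = 1 / 0.2292 = 4.3630
Σp_IIᵢ² = 0.32² + 0.03² + 0.40² + 0.02² + 0.10² + 0.13² = 0.1024 + 0.0009 + 0.1600 + 0.0004 + 0.0100 + 0.0169 = 0.2906
B_II = 1 / 0.2906 = 3.4412
Σp_IVᵢ² = 0.31² + 0.09² + 0.27² + 0.14² + 0.06² + 0.13² = 0.0961 + 0.0081 + 0.0729 + 0.0196 + 0.0036 + 0.0169 = 0.2172
B_IV = 1 / 0.2172 = 4.6041
Highest B → broadest niche (most generalist): morphospecies IV (B = 4.60).

morphospecies IV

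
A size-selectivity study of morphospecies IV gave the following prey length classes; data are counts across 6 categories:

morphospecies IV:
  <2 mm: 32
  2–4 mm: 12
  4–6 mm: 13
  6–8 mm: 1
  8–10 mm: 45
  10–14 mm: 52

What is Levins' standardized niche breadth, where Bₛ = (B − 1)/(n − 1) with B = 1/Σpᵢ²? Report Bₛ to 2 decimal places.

0.59

Proportions for morphospecies IV (n=155): 32/155=0.2065, 12/155=0.0774, 13/155=0.0839, 1/155=0.0065, 45/155=0.2903, 52/155=0.3355
Σpᵢ² = 0.2065² + 0.0774² + 0.0839² + 0.0065² + 0.2903² + 0.3355² = 0.042642 + 0.005991 + 0.007039 + 0.000042 + 0.084274 + 0.112560 = 0.252548
B = 1 / 0.252548 = 3.9596
Bₛ = (B − 1)/(n − 1) = (3.9596 − 1)/(6 − 1) = 2.9596/5 = 0.5919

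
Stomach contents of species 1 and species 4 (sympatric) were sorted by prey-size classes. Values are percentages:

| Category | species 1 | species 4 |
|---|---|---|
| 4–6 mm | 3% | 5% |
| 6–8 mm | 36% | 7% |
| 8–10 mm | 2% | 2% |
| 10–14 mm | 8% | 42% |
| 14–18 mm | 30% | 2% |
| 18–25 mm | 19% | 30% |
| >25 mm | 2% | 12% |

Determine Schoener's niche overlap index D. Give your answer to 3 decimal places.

Convert percentages to proportions (divide by 100).
Σ|p₁ᵢ − p₂ᵢ| = 0.02 + 0.29 + 0.00 + 0.34 + 0.28 + 0.11 + 0.10 = 1.14
D = 1 − ½ × 1.14 = 1 − 0.570 = 0.43000

0.430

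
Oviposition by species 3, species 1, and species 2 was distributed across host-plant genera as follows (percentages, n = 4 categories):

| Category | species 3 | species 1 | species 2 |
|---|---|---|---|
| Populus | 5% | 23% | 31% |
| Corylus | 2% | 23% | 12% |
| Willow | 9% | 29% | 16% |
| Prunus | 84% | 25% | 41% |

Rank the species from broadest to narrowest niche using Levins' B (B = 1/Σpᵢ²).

Convert percentages to proportions (divide by 100).
Σp_3ᵢ² = 0.05² + 0.02² + 0.09² + 0.84² = 0.0025 + 0.0004 + 0.0081 + 0.7056 = 0.7166
B_3 = 1 / 0.7166 = 1.3955
Σp_1ᵢ² = 0.23² + 0.23² + 0.29² + 0.25² = 0.0529 + 0.0529 + 0.0841 + 0.0625 = 0.2524
B_1 = 1 / 0.2524 = 3.9620
Σp_2ᵢ² = 0.31² + 0.12² + 0.16² + 0.41² = 0.0961 + 0.0144 + 0.0256 + 0.1681 = 0.3042
B_2 = 1 / 0.3042 = 3.2873
Ranking by B (broadest → narrowest): species 1 (3.96) > species 2 (3.29) > species 3 (1.40)

species 1 > species 2 > species 3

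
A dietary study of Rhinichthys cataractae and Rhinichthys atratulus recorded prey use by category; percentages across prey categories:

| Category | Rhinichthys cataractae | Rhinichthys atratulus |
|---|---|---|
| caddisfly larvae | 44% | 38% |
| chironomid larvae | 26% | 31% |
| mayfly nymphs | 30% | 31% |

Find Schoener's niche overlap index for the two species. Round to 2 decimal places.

0.94

Convert percentages to proportions (divide by 100).
Σ|p₁ᵢ − p₂ᵢ| = 0.06 + 0.05 + 0.01 = 0.12
D = 1 − ½ × 0.12 = 1 − 0.060 = 0.9400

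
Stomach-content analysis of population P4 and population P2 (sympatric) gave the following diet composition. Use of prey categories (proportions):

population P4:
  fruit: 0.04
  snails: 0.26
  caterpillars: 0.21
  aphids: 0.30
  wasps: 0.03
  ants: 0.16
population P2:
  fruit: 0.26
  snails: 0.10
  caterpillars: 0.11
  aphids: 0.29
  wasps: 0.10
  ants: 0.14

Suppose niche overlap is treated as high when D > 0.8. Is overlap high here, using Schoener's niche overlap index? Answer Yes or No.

Σ|p₁ᵢ − p₂ᵢ| = 0.22 + 0.16 + 0.10 + 0.01 + 0.07 + 0.02 = 0.58
D = 1 − ½ × 0.58 = 1 − 0.290 = 0.7100
D = 0.7100 < 0.8 → No.

No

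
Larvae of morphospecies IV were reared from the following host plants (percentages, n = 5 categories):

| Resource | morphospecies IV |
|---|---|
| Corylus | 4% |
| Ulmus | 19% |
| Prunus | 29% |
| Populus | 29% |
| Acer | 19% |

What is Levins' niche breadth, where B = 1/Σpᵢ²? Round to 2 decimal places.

4.13

Convert percentages to proportions (divide by 100).
Σpᵢ² = 0.04² + 0.19² + 0.29² + 0.29² + 0.19² = 0.0016 + 0.0361 + 0.0841 + 0.0841 + 0.0361 = 0.2420
B = 1 / 0.2420 = 4.1322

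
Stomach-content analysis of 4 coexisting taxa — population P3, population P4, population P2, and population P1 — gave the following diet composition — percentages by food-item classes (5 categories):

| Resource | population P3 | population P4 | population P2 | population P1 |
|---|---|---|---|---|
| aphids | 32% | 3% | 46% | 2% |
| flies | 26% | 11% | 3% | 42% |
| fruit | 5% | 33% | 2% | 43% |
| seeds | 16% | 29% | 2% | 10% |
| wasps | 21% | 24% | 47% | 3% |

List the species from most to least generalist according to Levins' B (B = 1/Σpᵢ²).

population P3 > population P4 > population P1 > population P2

Convert percentages to proportions (divide by 100).
Σp_P3ᵢ² = 0.32² + 0.26² + 0.05² + 0.16² + 0.21² = 0.1024 + 0.0676 + 0.0025 + 0.0256 + 0.0441 = 0.2422
B_P3 = 1 / 0.2422 = 4.1288
Σp_P4ᵢ² = 0.03² + 0.11² + 0.33² + 0.29² + 0.24² = 0.0009 + 0.0121 + 0.1089 + 0.0841 + 0.0576 = 0.2636
B_P4 = 1 / 0.2636 = 3.7936
Σp_P2ᵢ² = 0.46² + 0.03² + 0.02² + 0.02² + 0.47² = 0.2116 + 0.0009 + 0.0004 + 0.0004 + 0.2209 = 0.4342
B_P2 = 1 / 0.4342 = 2.3031
Σp_P1ᵢ² = 0.02² + 0.42² + 0.43² + 0.10² + 0.03² = 0.0004 + 0.1764 + 0.1849 + 0.0100 + 0.0009 = 0.3726
B_P1 = 1 / 0.3726 = 2.6838
Ranking by B (broadest → narrowest): population P3 (4.13) > population P4 (3.79) > population P1 (2.68) > population P2 (2.30)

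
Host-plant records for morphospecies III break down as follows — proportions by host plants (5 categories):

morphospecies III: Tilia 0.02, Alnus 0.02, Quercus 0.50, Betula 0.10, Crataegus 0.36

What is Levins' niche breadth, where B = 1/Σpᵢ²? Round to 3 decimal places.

2.561

Σpᵢ² = 0.02² + 0.02² + 0.50² + 0.10² + 0.36² = 0.0004 + 0.0004 + 0.2500 + 0.0100 + 0.1296 = 0.3904
B = 1 / 0.3904 = 2.56148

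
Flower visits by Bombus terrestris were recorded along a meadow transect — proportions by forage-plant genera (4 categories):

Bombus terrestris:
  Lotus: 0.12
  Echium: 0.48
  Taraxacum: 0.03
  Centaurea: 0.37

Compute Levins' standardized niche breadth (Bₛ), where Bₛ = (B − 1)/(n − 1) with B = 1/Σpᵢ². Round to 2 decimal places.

Σpᵢ² = 0.12² + 0.48² + 0.03² + 0.37² = 0.0144 + 0.2304 + 0.0009 + 0.1369 = 0.3826
B = 1 / 0.3826 = 2.6137
Bₛ = (B − 1)/(n − 1) = (2.6137 − 1)/(4 − 1) = 1.6137/3 = 0.5379

0.54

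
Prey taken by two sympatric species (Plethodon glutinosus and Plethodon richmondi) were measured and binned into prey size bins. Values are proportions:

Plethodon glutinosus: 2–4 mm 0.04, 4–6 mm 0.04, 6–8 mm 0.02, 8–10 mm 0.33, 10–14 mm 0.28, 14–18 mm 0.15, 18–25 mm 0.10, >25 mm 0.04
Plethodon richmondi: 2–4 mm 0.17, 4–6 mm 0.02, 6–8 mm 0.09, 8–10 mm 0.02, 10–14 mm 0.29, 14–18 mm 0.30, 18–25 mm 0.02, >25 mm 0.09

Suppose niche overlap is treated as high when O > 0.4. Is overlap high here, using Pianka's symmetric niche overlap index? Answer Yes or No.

Σ p₁ᵢp₂ᵢ = 0.0068 + 0.0008 + 0.0018 + 0.0066 + 0.0812 + 0.0450 + 0.0020 + 0.0036 = 0.1478
Σp_1ᵢ² = 0.04² + 0.04² + 0.02² + 0.33² + 0.28² + 0.15² + 0.10² + 0.04² = 0.0016 + 0.0016 + 0.0004 + 0.1089 + 0.0784 + 0.0225 + 0.0100 + 0.0016 = 0.2250
Σp_2ᵢ² = 0.17² + 0.02² + 0.09² + 0.02² + 0.29² + 0.30² + 0.02² + 0.09² = 0.0289 + 0.0004 + 0.0081 + 0.0004 + 0.0841 + 0.0900 + 0.0004 + 0.0081 = 0.2204
O = 0.1478 / √(0.2250 × 0.2204) = 0.1478 / 0.22269 = 0.6637
O = 0.6637 > 0.4 → Yes.

Yes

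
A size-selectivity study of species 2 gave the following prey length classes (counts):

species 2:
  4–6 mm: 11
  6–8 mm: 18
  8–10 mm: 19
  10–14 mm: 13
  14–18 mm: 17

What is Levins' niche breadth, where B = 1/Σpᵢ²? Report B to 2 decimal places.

4.81

Proportions for species 2 (n=78): 11/78=0.1410, 18/78=0.2308, 19/78=0.2436, 13/78=0.1667, 17/78=0.2179
Σpᵢ² = 0.1410² + 0.2308² + 0.2436² + 0.1667² + 0.2179² = 0.019881 + 0.053269 + 0.059341 + 0.027789 + 0.047480 = 0.207760
B = 1 / 0.207760 = 4.8132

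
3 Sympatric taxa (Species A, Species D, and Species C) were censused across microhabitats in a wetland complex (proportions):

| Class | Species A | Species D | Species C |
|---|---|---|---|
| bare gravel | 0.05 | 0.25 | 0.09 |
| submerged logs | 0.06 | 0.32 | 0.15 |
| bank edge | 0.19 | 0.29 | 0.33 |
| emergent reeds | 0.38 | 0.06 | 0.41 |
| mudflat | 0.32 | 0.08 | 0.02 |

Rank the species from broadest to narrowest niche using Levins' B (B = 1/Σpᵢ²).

Σp_Aᵢ² = 0.05² + 0.06² + 0.19² + 0.38² + 0.32² = 0.0025 + 0.0036 + 0.0361 + 0.1444 + 0.1024 = 0.2890
B_A = 1 / 0.2890 = 3.4602
Σp_Dᵢ² = 0.25² + 0.32² + 0.29² + 0.06² + 0.08² = 0.0625 + 0.1024 + 0.0841 + 0.0036 + 0.0064 = 0.2590
B_D = 1 / 0.2590 = 3.8610
Σp_Cᵢ² = 0.09² + 0.15² + 0.33² + 0.41² + 0.02² = 0.0081 + 0.0225 + 0.1089 + 0.1681 + 0.0004 = 0.3080
B_C = 1 / 0.3080 = 3.2468
Ranking by B (broadest → narrowest): Species D (3.86) > Species A (3.46) > Species C (3.25)

Species D > Species A > Species C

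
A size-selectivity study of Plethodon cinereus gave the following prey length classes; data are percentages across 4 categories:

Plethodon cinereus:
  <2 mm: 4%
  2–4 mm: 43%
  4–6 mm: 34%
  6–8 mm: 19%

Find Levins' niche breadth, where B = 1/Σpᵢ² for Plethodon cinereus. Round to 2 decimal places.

2.96

Convert percentages to proportions (divide by 100).
Σpᵢ² = 0.04² + 0.43² + 0.34² + 0.19² = 0.0016 + 0.1849 + 0.1156 + 0.0361 = 0.3382
B = 1 / 0.3382 = 2.9568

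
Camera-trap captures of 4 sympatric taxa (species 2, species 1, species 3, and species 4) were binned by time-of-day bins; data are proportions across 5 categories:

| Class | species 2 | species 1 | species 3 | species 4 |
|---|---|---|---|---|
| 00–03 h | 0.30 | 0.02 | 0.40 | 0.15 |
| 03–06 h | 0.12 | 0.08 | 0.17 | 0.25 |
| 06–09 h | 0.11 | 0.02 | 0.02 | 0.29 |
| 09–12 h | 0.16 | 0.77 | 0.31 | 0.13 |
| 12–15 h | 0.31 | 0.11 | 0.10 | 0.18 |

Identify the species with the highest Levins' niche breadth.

Σp_2ᵢ² = 0.30² + 0.12² + 0.11² + 0.16² + 0.31² = 0.0900 + 0.0144 + 0.0121 + 0.0256 + 0.0961 = 0.2382
B_2 = 1 / 0.2382 = 4.1982
Σp_1ᵢ² = 0.02² + 0.08² + 0.02² + 0.77² + 0.11² = 0.0004 + 0.0064 + 0.0004 + 0.5929 + 0.0121 = 0.6122
B_1 = 1 / 0.6122 = 1.6335
Σp_3ᵢ² = 0.40² + 0.17² + 0.02² + 0.31² + 0.10² = 0.1600 + 0.0289 + 0.0004 + 0.0961 + 0.0100 = 0.2954
B_3 = 1 / 0.2954 = 3.3852
Σp_4ᵢ² = 0.15² + 0.25² + 0.29² + 0.13² + 0.18² = 0.0225 + 0.0625 + 0.0841 + 0.0169 + 0.0324 = 0.2184
B_4 = 1 / 0.2184 = 4.5788
Highest B → broadest niche (most generalist): species 4 (B = 4.58).

species 4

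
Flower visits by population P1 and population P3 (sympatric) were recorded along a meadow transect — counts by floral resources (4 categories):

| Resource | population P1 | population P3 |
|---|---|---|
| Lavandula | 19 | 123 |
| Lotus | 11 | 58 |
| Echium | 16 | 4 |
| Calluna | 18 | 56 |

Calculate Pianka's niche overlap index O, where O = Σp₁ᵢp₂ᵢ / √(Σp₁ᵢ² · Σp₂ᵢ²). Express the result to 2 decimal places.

0.84

Proportions for population P1 (n=64): 19/64=0.2969, 11/64=0.1719, 16/64=0.2500, 18/64=0.2813
Proportions for population P3 (n=241): 123/241=0.5104, 58/241=0.2407, 4/241=0.0166, 56/241=0.2324
Σ p₁ᵢp₂ᵢ = 0.151538 + 0.041376 + 0.004150 + 0.065374 = 0.262438
Σp_1ᵢ² = 0.2969² + 0.1719² + 0.2500² + 0.2813² = 0.088150 + 0.029550 + 0.062500 + 0.079130 = 0.259330
Σp_2ᵢ² = 0.5104² + 0.2407² + 0.0166² + 0.2324² = 0.260508 + 0.057936 + 0.000276 + 0.054010 = 0.372730
O = 0.262438 / √(0.259330 × 0.372730) = 0.262438 / 0.3109020 = 0.8441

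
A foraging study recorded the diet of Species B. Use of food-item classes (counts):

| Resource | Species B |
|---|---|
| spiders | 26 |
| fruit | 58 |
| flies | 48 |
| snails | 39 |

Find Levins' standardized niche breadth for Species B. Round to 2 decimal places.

0.91

Proportions for Species B (n=171): 26/171=0.1520, 58/171=0.3392, 48/171=0.2807, 39/171=0.2281
Σpᵢ² = 0.1520² + 0.3392² + 0.2807² + 0.2281² = 0.023104 + 0.115057 + 0.078792 + 0.052030 = 0.268983
B = 1 / 0.268983 = 3.7177
Bₛ = (B − 1)/(n − 1) = (3.7177 − 1)/(4 − 1) = 2.7177/3 = 0.9059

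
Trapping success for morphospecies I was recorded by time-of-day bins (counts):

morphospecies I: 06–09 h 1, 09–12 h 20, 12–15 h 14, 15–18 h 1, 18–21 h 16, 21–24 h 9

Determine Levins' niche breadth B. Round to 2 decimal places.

3.98

Proportions for morphospecies I (n=61): 1/61=0.0164, 20/61=0.3279, 14/61=0.2295, 1/61=0.0164, 16/61=0.2623, 9/61=0.1475
Σpᵢ² = 0.0164² + 0.3279² + 0.2295² + 0.0164² + 0.2623² + 0.1475² = 0.000269 + 0.107518 + 0.052670 + 0.000269 + 0.068801 + 0.021756 = 0.251283
B = 1 / 0.251283 = 3.9796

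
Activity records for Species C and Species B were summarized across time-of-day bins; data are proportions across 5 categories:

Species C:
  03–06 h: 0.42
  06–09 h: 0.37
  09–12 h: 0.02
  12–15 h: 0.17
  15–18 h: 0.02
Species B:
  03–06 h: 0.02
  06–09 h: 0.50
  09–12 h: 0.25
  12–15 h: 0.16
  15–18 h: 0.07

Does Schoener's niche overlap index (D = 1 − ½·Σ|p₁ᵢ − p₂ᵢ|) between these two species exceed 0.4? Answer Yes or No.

Σ|p₁ᵢ − p₂ᵢ| = 0.40 + 0.13 + 0.23 + 0.01 + 0.05 = 0.82
D = 1 − ½ × 0.82 = 1 − 0.410 = 0.5900
D = 0.5900 > 0.4 → Yes.

Yes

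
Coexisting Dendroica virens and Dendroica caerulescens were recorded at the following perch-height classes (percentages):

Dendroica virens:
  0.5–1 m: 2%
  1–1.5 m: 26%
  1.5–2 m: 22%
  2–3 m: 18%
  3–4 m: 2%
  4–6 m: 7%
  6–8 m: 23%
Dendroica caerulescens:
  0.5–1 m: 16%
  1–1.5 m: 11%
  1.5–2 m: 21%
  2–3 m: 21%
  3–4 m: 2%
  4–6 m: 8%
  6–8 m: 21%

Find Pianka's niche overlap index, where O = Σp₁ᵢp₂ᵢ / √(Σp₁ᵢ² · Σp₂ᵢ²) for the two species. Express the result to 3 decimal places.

Convert percentages to proportions (divide by 100).
Σ p₁ᵢp₂ᵢ = 0.0032 + 0.0286 + 0.0462 + 0.0378 + 0.0004 + 0.0056 + 0.0483 = 0.1701
Σp_1ᵢ² = 0.02² + 0.26² + 0.22² + 0.18² + 0.02² + 0.07² + 0.23² = 0.0004 + 0.0676 + 0.0484 + 0.0324 + 0.0004 + 0.0049 + 0.0529 = 0.2070
Σp_2ᵢ² = 0.16² + 0.11² + 0.21² + 0.21² + 0.02² + 0.08² + 0.21² = 0.0256 + 0.0121 + 0.0441 + 0.0441 + 0.0004 + 0.0064 + 0.0441 = 0.1768
O = 0.1701 / √(0.2070 × 0.1768) = 0.1701 / 0.191305 = 0.88916

0.889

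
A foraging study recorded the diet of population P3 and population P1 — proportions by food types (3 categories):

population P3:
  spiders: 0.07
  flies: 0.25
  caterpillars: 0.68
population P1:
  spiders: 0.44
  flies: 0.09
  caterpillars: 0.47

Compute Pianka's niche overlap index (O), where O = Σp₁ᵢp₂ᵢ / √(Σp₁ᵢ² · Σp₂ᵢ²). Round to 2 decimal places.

0.79

Σ p₁ᵢp₂ᵢ = 0.0308 + 0.0225 + 0.3196 = 0.3729
Σp_1ᵢ² = 0.07² + 0.25² + 0.68² = 0.0049 + 0.0625 + 0.4624 = 0.5298
Σp_2ᵢ² = 0.44² + 0.09² + 0.47² = 0.1936 + 0.0081 + 0.2209 = 0.4226
O = 0.3729 / √(0.5298 × 0.4226) = 0.3729 / 0.47317 = 0.7881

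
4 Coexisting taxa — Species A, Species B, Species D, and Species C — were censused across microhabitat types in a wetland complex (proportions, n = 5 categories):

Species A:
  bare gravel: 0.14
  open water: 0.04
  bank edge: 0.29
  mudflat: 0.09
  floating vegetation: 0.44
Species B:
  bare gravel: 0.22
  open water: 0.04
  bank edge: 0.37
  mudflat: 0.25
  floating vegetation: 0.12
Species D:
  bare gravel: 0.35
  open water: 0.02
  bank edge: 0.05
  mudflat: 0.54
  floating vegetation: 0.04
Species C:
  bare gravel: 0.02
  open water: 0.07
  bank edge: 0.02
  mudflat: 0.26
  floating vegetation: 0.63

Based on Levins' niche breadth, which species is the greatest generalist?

Σp_Aᵢ² = 0.14² + 0.04² + 0.29² + 0.09² + 0.44² = 0.0196 + 0.0016 + 0.0841 + 0.0081 + 0.1936 = 0.3070
B_A = 1 / 0.3070 = 3.2573
Σp_Bᵢ² = 0.22² + 0.04² + 0.37² + 0.25² + 0.12² = 0.0484 + 0.0016 + 0.1369 + 0.0625 + 0.0144 = 0.2638
B_B = 1 / 0.2638 = 3.7908
Σp_Dᵢ² = 0.35² + 0.02² + 0.05² + 0.54² + 0.04² = 0.1225 + 0.0004 + 0.0025 + 0.2916 + 0.0016 = 0.4186
B_D = 1 / 0.4186 = 2.3889
Σp_Cᵢ² = 0.02² + 0.07² + 0.02² + 0.26² + 0.63² = 0.0004 + 0.0049 + 0.0004 + 0.0676 + 0.3969 = 0.4702
B_C = 1 / 0.4702 = 2.1268
Highest B → broadest niche (most generalist): Species B (B = 3.79).

Species B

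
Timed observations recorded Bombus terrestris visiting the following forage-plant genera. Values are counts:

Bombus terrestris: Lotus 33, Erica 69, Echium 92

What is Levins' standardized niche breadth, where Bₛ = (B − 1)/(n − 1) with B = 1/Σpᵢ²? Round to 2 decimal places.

0.81

Proportions for Bombus terrestris (n=194): 33/194=0.1701, 69/194=0.3557, 92/194=0.4742
Σpᵢ² = 0.1701² + 0.3557² + 0.4742² = 0.028934 + 0.126522 + 0.224866 = 0.380322
B = 1 / 0.380322 = 2.6294
Bₛ = (B − 1)/(n − 1) = (2.6294 − 1)/(3 − 1) = 1.6294/2 = 0.8147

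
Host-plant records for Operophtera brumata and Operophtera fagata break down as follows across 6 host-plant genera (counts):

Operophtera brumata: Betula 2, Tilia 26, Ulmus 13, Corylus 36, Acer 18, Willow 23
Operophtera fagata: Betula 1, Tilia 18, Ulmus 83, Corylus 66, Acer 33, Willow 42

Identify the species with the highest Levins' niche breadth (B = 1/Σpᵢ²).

Operophtera brumata

Proportions for Operophtera brumata (n=118): 2/118=0.0169, 26/118=0.2203, 13/118=0.1102, 36/118=0.3051, 18/118=0.1525, 23/118=0.1949
Proportions for Operophtera fagata (n=243): 1/243=0.0041, 18/243=0.0741, 83/243=0.3416, 66/243=0.2716, 33/243=0.1358, 42/243=0.1728
Σp_brumᵢ² = 0.0169² + 0.2203² + 0.1102² + 0.3051² + 0.1525² + 0.1949² = 0.000286 + 0.048532 + 0.012144 + 0.093086 + 0.023256 + 0.037986 = 0.215290
B_brum = 1 / 0.215290 = 4.6449
Σp_fagaᵢ² = 0.0041² + 0.0741² + 0.3416² + 0.2716² + 0.1358² + 0.1728² = 0.000017 + 0.005491 + 0.116691 + 0.073767 + 0.018442 + 0.029860 = 0.244268
B_faga = 1 / 0.244268 = 4.0939
Highest B → broadest niche (most generalist): Operophtera brumata (B = 4.64).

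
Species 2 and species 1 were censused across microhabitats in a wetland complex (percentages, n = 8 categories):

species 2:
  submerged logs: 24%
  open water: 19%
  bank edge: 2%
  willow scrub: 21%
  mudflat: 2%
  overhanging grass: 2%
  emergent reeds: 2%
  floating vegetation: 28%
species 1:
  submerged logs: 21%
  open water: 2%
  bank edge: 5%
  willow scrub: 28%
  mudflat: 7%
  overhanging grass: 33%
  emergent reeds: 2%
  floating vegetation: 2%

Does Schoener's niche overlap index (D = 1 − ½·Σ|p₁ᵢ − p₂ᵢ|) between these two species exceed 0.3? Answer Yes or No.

Convert percentages to proportions (divide by 100).
Σ|p₁ᵢ − p₂ᵢ| = 0.03 + 0.17 + 0.03 + 0.07 + 0.05 + 0.31 + 0.00 + 0.26 = 0.92
D = 1 − ½ × 0.92 = 1 − 0.460 = 0.5400
D = 0.5400 > 0.3 → Yes.

Yes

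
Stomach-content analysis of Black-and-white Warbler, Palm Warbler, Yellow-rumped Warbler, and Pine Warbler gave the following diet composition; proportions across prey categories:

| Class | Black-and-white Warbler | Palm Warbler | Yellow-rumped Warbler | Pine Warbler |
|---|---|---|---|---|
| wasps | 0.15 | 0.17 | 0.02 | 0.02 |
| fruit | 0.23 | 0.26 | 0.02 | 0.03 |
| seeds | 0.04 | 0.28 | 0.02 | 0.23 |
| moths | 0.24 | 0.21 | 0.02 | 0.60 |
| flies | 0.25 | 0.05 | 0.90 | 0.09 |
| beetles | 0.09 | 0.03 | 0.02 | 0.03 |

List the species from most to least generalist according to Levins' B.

Black-and-white Warbler > Palm Warbler > Pine Warbler > Yellow-rumped Warbler

Σp_Blacᵢ² = 0.15² + 0.23² + 0.04² + 0.24² + 0.25² + 0.09² = 0.0225 + 0.0529 + 0.0016 + 0.0576 + 0.0625 + 0.0081 = 0.2052
B_Blac = 1 / 0.2052 = 4.8733
Σp_Palmᵢ² = 0.17² + 0.26² + 0.28² + 0.21² + 0.05² + 0.03² = 0.0289 + 0.0676 + 0.0784 + 0.0441 + 0.0025 + 0.0009 = 0.2224
B_Palm = 1 / 0.2224 = 4.4964
Σp_Yellᵢ² = 0.02² + 0.02² + 0.02² + 0.02² + 0.90² + 0.02² = 0.0004 + 0.0004 + 0.0004 + 0.0004 + 0.8100 + 0.0004 = 0.8120
B_Yell = 1 / 0.8120 = 1.2315
Σp_Pineᵢ² = 0.02² + 0.03² + 0.23² + 0.60² + 0.09² + 0.03² = 0.0004 + 0.0009 + 0.0529 + 0.3600 + 0.0081 + 0.0009 = 0.4232
B_Pine = 1 / 0.4232 = 2.3629
Ranking by B (broadest → narrowest): Black-and-white Warbler (4.87) > Palm Warbler (4.50) > Pine Warbler (2.36) > Yellow-rumped Warbler (1.23)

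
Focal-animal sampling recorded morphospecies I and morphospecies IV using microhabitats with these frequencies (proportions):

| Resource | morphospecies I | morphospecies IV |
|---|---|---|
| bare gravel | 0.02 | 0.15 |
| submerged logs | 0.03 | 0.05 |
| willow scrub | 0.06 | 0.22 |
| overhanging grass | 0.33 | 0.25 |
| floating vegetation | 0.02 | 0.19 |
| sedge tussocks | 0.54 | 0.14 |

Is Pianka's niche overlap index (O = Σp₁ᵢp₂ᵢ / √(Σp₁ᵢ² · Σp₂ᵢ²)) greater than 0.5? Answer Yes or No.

Σ p₁ᵢp₂ᵢ = 0.0030 + 0.0015 + 0.0132 + 0.0825 + 0.0038 + 0.0756 = 0.1796
Σp_1ᵢ² = 0.02² + 0.03² + 0.06² + 0.33² + 0.02² + 0.54² = 0.0004 + 0.0009 + 0.0036 + 0.1089 + 0.0004 + 0.2916 = 0.4058
Σp_2ᵢ² = 0.15² + 0.05² + 0.22² + 0.25² + 0.19² + 0.14² = 0.0225 + 0.0025 + 0.0484 + 0.0625 + 0.0361 + 0.0196 = 0.1916
O = 0.1796 / √(0.4058 × 0.1916) = 0.1796 / 0.27884 = 0.6441
O = 0.6441 > 0.5 → Yes.

Yes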